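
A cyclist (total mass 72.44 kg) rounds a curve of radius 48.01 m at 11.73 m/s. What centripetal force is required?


Fc = m * v^2 / r
v^2 = 11.73^2 = 137.5929
Fc = 72.44 * 137.5929 / 48.01
Fc = 9967.2297 / 48.01 = 207.6074 N

207.6074 N


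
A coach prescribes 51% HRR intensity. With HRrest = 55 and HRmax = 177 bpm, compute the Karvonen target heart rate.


Target = HRrest + pct*(HRmax - HRrest)
Heart rate reserve = HRmax - HRrest = 177 - 55 = 122 bpm
Fraction = 51% = 0.51
Target = 55 + 0.51 * 122
Target = 55 + 62.22 = 117.22 bpm

117.22 bpm


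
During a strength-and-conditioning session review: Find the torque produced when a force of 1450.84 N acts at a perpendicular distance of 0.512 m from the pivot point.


tau = F * d
tau = 1450.84 * 0.512
tau = 742.8301 N*m

742.8301 N*m


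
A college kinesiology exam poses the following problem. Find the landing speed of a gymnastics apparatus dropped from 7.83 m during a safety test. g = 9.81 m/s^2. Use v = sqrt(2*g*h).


v = sqrt(2 * g * h)
v = sqrt(2 * 9.81 * 7.83)
v = sqrt(153.6246) = 12.3945 m/s

12.3945 m/s


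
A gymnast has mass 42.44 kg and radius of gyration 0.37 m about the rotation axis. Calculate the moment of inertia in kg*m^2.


I = m * k^2
I = 42.44 * 0.37^2
I = 42.44 * 0.1369 = 5.81 kg*m^2

5.81 kg*m^2


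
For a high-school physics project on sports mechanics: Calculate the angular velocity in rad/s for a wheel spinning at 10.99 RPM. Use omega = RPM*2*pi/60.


omega = RPM * 2 * pi / 60
omega = 10.99 * 2 * 3.14159 / 60
omega = 69.0522 / 60 = 1.1509 rad/s

1.1509 rad/s


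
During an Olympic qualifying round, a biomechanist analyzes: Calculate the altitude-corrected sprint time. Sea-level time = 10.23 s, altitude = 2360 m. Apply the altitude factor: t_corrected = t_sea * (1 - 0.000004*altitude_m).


Correction factor = 1 - 0.000004 * 2360 = 0.99056
t_corrected = t_sea * factor = 10.23 * 0.99056
t_corrected = 10.1334 s

10.1334 s


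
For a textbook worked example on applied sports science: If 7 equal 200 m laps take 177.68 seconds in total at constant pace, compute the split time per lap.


Split time = total_time / n_laps = 177.68 / 7
Split time = 25.3829 s per lap

25.3829 s


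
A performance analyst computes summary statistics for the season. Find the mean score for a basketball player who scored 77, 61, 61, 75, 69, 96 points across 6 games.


Average = sum / n
Sum = 439
Average = 439 / 6 = 73.1667

73.1667


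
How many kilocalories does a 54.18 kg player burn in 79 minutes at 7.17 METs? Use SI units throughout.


kcal = MET * mass * time_hr
Convert time: 79 min = 1.3167 hr
kcal = 7.17 * 54.18 * 1.3167
kcal = 511.4863 kcal

511.4863 kcal


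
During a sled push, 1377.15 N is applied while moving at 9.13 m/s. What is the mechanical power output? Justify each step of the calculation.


P = F * v
P = 1377.15 * 9.13
P = 12573.3795 W

12573.3795 W


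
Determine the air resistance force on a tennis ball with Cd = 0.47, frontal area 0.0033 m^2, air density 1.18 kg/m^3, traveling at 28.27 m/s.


Fd = 0.5 * Cd * rho * A * v^2
Fd = 0.5 * 0.47 * 1.18 * 0.0033 * 28.27^2
v^2 = 799.1929
Fd = 0.5 * 0.47 * 1.18 * 0.0033 * 799.1929 = 0.7313 N

0.7313 N


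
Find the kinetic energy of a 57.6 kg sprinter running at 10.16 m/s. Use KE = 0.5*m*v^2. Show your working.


KE = 0.5 * m * v^2
KE = 0.5 * 57.6 * 10.16^2
KE = 0.5 * 57.6 * 103.2256 = 2972.8973 J

2972.8973 J


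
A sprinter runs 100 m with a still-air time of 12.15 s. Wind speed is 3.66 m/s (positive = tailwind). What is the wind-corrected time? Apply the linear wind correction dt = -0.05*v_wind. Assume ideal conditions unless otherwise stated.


dt = -0.05 * v_wind = -0.05 * 3.66 = -0.183 s
t_corrected = t_still + dt = 12.15 + (-0.183)
t_corrected = 11.967 s

11.967 s


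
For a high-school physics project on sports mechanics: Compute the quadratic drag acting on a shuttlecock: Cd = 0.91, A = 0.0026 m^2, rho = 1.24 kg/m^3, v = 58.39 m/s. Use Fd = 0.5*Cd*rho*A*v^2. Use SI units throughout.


Fd = 0.5 * Cd * rho * A * v^2
Fd = 0.5 * 0.91 * 1.24 * 0.0026 * 58.39^2
v^2 = 3409.3921
Fd = 0.5 * 0.91 * 1.24 * 0.0026 * 3409.3921 = 5.0013 N

5.0013 N


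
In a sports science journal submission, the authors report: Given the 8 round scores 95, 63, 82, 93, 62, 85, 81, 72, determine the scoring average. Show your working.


Average = sum / n
Sum = 633
Average = 633 / 8 = 79.125

79.125


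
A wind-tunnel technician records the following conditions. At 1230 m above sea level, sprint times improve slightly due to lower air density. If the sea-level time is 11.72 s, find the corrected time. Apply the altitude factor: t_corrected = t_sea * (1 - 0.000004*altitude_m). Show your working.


Correction factor = 1 - 0.000004 * 1230 = 0.99508
t_corrected = t_sea * factor = 11.72 * 0.99508
t_corrected = 11.6623 s

11.6623 s


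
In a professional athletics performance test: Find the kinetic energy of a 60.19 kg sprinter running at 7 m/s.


KE = 0.5 * m * v^2
KE = 0.5 * 60.19 * 7^2
KE = 0.5 * 60.19 * 49 = 1474.655 J

1474.655 J


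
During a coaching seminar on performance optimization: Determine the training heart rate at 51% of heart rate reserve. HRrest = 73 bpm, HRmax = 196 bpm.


Target = HRrest + pct*(HRmax - HRrest)
Heart rate reserve = HRmax - HRrest = 196 - 73 = 123 bpm
Fraction = 51% = 0.51
Target = 73 + 0.51 * 123
Target = 73 + 62.73 = 135.73 bpm

135.73 bpm


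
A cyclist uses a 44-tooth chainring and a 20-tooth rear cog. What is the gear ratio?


GR = front_teeth / rear_teeth
GR = 44 / 20
GR = 2.2

2.2


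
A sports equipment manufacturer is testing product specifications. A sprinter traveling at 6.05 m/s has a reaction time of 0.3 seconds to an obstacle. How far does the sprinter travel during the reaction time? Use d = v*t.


d = v * t
d = 6.05 * 0.3
d = 1.815 m

1.815 m


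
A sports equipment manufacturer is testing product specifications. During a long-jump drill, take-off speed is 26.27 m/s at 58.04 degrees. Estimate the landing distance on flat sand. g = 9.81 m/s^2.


R = v^2 * sin(2*theta) / g
Convert angle to radians: theta = 58.04 deg = 1.013 rad
sin(2*theta) = sin(2.026) = 0.8982
R = 26.27^2 * 0.8982 / 9.81
R = 690.1129 * 0.8982 / 9.81 = 63.1852 m

63.1852 m


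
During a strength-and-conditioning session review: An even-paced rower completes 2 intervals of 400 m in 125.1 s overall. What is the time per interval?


Split time = total_time / n_laps = 125.1 / 2
Split time = 62.55 s per lap

62.55 s


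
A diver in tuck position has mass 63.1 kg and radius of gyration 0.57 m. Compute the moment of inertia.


I = m * k^2
I = 63.1 * 0.57^2
I = 63.1 * 0.3249 = 20.5012 kg*m^2

20.5012 kg*m^2


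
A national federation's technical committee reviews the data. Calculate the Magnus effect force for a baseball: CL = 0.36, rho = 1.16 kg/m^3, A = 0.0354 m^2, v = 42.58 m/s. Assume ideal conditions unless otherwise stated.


FM = 0.5 * CL * rho * A * v^2
FM = 0.5 * 0.36 * 1.16 * 0.0354 * 42.58^2
v^2 = 1813.0564
FM = 0.5 * 0.36 * 1.16 * 0.0354 * 1813.0564 = 13.4012 N

13.4012 N


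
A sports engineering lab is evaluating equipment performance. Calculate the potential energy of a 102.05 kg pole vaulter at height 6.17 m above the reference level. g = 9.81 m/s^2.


PE = m * g * h
PE = 102.05 * 9.81 * 6.17
PE = 1001.1105 * 6.17 = 6176.8518 J

6176.8518 J


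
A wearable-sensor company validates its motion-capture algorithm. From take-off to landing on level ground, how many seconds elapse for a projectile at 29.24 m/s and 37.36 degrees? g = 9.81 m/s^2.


T = 2*v*sin(theta)/g
sin(theta) = sin(37.36 deg) = 0.6068
T = 2*29.24*0.6068 / 9.81
T = 35.4869 / 9.81 = 3.6174 s

3.6174 s


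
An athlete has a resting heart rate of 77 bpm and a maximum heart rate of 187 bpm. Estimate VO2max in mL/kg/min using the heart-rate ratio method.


VO2max = 15.3 * HRmax / HRrest
VO2max = 15.3 * 187 / 77
VO2max = 2861.1 / 77 = 37.1571 mL/kg/min

37.1571 mL/kg/min


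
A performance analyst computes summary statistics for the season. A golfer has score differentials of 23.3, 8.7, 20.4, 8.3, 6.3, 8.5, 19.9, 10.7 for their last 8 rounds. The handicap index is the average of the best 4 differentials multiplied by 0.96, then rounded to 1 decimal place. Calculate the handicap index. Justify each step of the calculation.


All differentials: 23.3, 8.7, 20.4, 8.3, 6.3, 8.5, 19.9, 10.7
Sorted: 6.3, 8.3, 8.5, 8.7, 10.7, 19.9, 20.4, 23.3
Best 4: 6.3, 8.3, 8.5, 8.7
Average of best = 31.8 / 4 = 7.95
Raw index = 7.95 * 0.96 = 7.632
Handicap index = round(7.632, 1) = 7.6

7.6


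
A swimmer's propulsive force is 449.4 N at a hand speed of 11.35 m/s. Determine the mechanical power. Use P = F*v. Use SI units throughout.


P = F * v
P = 449.4 * 11.35
P = 5100.69 W

5100.69 W


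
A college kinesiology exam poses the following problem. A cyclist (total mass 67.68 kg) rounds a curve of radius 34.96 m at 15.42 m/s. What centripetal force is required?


Fc = m * v^2 / r
v^2 = 15.42^2 = 237.7764
Fc = 67.68 * 237.7764 / 34.96
Fc = 16092.7068 / 34.96 = 460.3177 N

460.3177 N


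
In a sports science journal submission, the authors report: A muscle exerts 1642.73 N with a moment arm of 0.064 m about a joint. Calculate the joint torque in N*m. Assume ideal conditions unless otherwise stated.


tau = F * d
tau = 1642.73 * 0.064
tau = 105.1347 N*m

105.1347 N*m


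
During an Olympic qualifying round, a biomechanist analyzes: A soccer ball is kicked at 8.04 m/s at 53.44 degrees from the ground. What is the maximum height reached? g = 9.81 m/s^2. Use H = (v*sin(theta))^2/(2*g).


H = (v*sin(theta))^2 / (2*g)
vy = v*sin(theta) = 8.04 * sin(53.44 deg) = 6.458 m/s
H = vy^2 / (2*g) = 41.7057 / (2*9.81)
H = 41.7057 / 19.62 = 2.1257 m

2.1257 m


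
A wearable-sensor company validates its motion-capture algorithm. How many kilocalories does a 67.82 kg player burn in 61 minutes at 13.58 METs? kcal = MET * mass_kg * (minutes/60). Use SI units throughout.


kcal = MET * mass * time_hr
Convert time: 61 min = 1.0167 hr
kcal = 13.58 * 67.82 * 1.0167
kcal = 936.3455 kcal

936.3455 kcal


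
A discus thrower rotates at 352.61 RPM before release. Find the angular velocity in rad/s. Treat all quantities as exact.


omega = RPM * 2 * pi / 60
omega = 352.61 * 2 * 3.14159 / 60
omega = 2215.514 / 60 = 36.9252 rad/s

36.9252 rad/s


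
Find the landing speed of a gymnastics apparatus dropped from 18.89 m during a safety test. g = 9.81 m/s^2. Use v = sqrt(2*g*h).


v = sqrt(2 * g * h)
v = sqrt(2 * 9.81 * 18.89)
v = sqrt(370.6218) = 19.2515 m/s

19.2515 m/s


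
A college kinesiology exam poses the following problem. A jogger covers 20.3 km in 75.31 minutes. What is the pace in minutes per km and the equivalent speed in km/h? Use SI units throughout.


Pace = time / distance = 75.31 min / 20.3 km = 3.7099 min/km
Speed = distance / time_in_hours = 20.3 / 1.2552 hr
Speed = 16.1732 km/h

3.7099 min/km, 16.1732 km/h


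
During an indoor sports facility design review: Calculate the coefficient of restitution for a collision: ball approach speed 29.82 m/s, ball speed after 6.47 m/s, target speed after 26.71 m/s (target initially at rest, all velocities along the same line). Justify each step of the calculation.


e = (v2_after - v1_after) / (v1_before - v2_before)
Numerator = 26.71 - 6.47 = 20.24
Denominator = 29.82 - 0 = 29.82
e = 20.24 / 29.82 = 0.6787

0.6787


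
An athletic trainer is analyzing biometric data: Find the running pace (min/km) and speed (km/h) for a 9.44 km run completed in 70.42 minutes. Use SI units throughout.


Pace = time / distance = 70.42 min / 9.44 km = 7.4597 min/km
Speed = distance / time_in_hours = 9.44 / 1.1737 hr
Speed = 8.0432 km/h

7.4597 min/km, 8.0432 km/h


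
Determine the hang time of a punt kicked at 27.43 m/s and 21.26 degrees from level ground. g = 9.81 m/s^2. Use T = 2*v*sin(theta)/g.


T = 2*v*sin(theta)/g
sin(theta) = sin(21.26 deg) = 0.3626
T = 2*27.43*0.3626 / 9.81
T = 19.8923 / 9.81 = 2.0278 s

2.0278 s


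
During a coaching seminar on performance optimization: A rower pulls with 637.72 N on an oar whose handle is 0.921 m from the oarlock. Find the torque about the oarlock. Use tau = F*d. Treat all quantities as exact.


tau = F * d
tau = 637.72 * 0.921
tau = 587.3401 N*m

587.3401 N*m


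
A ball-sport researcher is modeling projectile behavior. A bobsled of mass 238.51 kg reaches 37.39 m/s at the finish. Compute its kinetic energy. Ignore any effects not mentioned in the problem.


KE = 0.5 * m * v^2
KE = 0.5 * 238.51 * 37.39^2
KE = 0.5 * 238.51 * 1398.0121 = 166719.933 J

166719.933 J


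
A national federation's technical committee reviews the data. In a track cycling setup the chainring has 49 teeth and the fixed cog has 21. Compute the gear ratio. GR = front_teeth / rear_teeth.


GR = front_teeth / rear_teeth
GR = 49 / 21
GR = 2.3333

2.3333


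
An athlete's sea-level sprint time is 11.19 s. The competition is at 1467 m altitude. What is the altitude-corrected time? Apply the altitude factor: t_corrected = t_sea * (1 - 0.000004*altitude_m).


Correction factor = 1 - 0.000004 * 1467 = 0.994132
t_corrected = t_sea * factor = 11.19 * 0.994132
t_corrected = 11.1243 s

11.1243 s


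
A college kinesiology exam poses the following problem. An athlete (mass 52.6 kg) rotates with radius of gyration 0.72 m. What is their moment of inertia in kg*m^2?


I = m * k^2
I = 52.6 * 0.72^2
I = 52.6 * 0.5184 = 27.2678 kg*m^2

27.2678 kg*m^2


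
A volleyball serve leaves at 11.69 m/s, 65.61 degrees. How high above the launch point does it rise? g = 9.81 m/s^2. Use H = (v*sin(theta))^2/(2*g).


H = (v*sin(theta))^2 / (2*g)
vy = v*sin(theta) = 11.69 * sin(65.61 deg) = 10.6467 m/s
H = vy^2 / (2*g) = 113.353 / (2*9.81)
H = 113.353 / 19.62 = 5.7774 m

5.7774 m


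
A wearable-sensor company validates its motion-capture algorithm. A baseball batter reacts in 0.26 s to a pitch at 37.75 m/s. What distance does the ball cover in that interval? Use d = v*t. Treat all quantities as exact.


d = v * t
d = 37.75 * 0.26
d = 9.815 m

9.815 m


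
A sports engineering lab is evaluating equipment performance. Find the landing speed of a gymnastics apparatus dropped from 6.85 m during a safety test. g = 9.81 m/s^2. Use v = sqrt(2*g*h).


v = sqrt(2 * g * h)
v = sqrt(2 * 9.81 * 6.85)
v = sqrt(134.397) = 11.593 m/s

11.593 m/s


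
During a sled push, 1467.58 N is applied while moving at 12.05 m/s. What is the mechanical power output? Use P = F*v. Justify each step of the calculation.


P = F * v
P = 1467.58 * 12.05
P = 17684.339 W

17684.339 W


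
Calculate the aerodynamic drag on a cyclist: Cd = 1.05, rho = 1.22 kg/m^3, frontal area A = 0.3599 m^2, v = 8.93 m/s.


Fd = 0.5 * Cd * rho * A * v^2
Fd = 0.5 * 1.05 * 1.22 * 0.3599 * 8.93^2
v^2 = 79.7449
Fd = 0.5 * 1.05 * 1.22 * 0.3599 * 79.7449 = 18.3825 N

18.3825 N


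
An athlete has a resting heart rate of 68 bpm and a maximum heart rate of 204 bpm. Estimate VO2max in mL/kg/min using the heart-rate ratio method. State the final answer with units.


VO2max = 15.3 * HRmax / HRrest
VO2max = 15.3 * 204 / 68
VO2max = 3121.2 / 68 = 45.9 mL/kg/min

45.9 mL/kg/min


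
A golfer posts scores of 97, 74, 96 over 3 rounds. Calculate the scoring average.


Average = sum / n
Sum = 267
Average = 267 / 3 = 89

89


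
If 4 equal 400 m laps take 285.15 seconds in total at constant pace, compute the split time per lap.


Split time = total_time / n_laps = 285.15 / 4
Split time = 71.2875 s per lap

71.2875 s


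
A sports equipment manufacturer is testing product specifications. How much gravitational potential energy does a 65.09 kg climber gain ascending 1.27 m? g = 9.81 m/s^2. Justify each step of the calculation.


PE = m * g * h
PE = 65.09 * 9.81 * 1.27
PE = 638.5329 * 1.27 = 810.9368 J

810.9368 J


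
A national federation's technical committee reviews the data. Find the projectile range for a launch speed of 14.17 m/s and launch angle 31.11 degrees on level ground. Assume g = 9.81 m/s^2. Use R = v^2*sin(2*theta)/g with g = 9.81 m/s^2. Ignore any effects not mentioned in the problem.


R = v^2 * sin(2*theta) / g
Convert angle to radians: theta = 31.11 deg = 0.543 rad
sin(2*theta) = sin(1.0859) = 0.8847
R = 14.17^2 * 0.8847 / 9.81
R = 200.7889 * 0.8847 / 9.81 = 18.1087 m

18.1087 m


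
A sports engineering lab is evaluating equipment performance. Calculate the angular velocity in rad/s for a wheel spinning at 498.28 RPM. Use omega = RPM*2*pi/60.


omega = RPM * 2 * pi / 60
omega = 498.28 * 2 * 3.14159 / 60
omega = 3130.7856 / 60 = 52.1798 rad/s

52.1798 rad/s


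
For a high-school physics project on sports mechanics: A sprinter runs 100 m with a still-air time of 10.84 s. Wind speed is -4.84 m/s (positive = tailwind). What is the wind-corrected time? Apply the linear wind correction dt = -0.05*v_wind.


dt = -0.05 * v_wind = -0.05 * -4.84 = 0.242 s
t_corrected = t_still + dt = 10.84 + (0.242)
t_corrected = 11.082 s

11.082 s


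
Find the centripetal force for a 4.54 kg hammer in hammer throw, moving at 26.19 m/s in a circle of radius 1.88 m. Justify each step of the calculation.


Fc = m * v^2 / r
v^2 = 26.19^2 = 685.9161
Fc = 4.54 * 685.9161 / 1.88
Fc = 3114.0591 / 1.88 = 1656.4144 N

1656.4144 N


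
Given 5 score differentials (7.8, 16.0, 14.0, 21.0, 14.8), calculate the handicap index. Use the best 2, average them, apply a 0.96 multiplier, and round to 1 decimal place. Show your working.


All differentials: 7.8, 16.0, 14.0, 21.0, 14.8
Sorted: 7.8, 14.0, 14.8, 16.0, 21.0
Best 2: 7.8, 14.0
Average of best = 21.8 / 2 = 10.9
Raw index = 10.9 * 0.96 = 10.464
Handicap index = round(10.464, 1) = 10.5

10.5


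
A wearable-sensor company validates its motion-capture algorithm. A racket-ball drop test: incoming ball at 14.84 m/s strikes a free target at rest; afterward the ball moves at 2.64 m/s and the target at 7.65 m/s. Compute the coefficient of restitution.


e = (v2_after - v1_after) / (v1_before - v2_before)
Numerator = 7.65 - 2.64 = 5.01
Denominator = 14.84 - 0 = 14.84
e = 5.01 / 14.84 = 0.3376

0.3376


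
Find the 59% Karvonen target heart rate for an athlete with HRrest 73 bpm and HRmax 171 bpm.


Target = HRrest + pct*(HRmax - HRrest)
Heart rate reserve = HRmax - HRrest = 171 - 73 = 98 bpm
Fraction = 59% = 0.59
Target = 73 + 0.59 * 98
Target = 73 + 57.82 = 130.82 bpm

130.82 bpm


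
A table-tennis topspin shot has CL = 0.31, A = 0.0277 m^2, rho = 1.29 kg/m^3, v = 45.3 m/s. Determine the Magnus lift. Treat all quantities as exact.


FM = 0.5 * CL * rho * A * v^2
FM = 0.5 * 0.31 * 1.29 * 0.0277 * 45.3^2
v^2 = 2052.09
FM = 0.5 * 0.31 * 1.29 * 0.0277 * 2052.09 = 11.3657 N

11.3657 N


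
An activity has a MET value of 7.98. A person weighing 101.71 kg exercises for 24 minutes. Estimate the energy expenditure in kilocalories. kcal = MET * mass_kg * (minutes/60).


kcal = MET * mass * time_hr
Convert time: 24 min = 0.4 hr
kcal = 7.98 * 101.71 * 0.4
kcal = 324.6583 kcal

324.6583 kcal


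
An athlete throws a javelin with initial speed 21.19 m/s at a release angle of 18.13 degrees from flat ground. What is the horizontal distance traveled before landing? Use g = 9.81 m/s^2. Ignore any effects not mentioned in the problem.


R = v^2 * sin(2*theta) / g
Convert angle to radians: theta = 18.13 deg = 0.3164 rad
sin(2*theta) = sin(0.6329) = 0.5915
R = 21.19^2 * 0.5915 / 9.81
R = 449.0161 * 0.5915 / 9.81 = 27.0714 m

27.0714 m


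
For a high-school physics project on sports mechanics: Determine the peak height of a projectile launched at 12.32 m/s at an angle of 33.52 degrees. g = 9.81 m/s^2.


H = (v*sin(theta))^2 / (2*g)
vy = v*sin(theta) = 12.32 * sin(33.52 deg) = 6.8034 m/s
H = vy^2 / (2*g) = 46.2869 / (2*9.81)
H = 46.2869 / 19.62 = 2.3592 m

2.3592 m


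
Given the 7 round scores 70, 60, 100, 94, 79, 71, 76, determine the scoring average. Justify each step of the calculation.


Average = sum / n
Sum = 550
Average = 550 / 7 = 78.5714

78.5714


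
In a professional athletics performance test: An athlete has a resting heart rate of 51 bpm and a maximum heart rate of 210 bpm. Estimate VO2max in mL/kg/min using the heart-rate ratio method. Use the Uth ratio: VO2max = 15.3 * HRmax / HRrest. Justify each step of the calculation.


VO2max = 15.3 * HRmax / HRrest
VO2max = 15.3 * 210 / 51
VO2max = 3213 / 51 = 63 mL/kg/min

63 mL/kg/min


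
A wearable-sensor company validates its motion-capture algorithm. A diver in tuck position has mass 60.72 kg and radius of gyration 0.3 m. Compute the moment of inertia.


I = m * k^2
I = 60.72 * 0.3^2
I = 60.72 * 0.09 = 5.4648 kg*m^2

5.4648 kg*m^2


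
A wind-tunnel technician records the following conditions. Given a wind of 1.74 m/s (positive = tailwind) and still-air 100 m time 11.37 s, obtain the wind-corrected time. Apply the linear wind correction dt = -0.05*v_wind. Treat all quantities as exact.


dt = -0.05 * v_wind = -0.05 * 1.74 = -0.087 s
t_corrected = t_still + dt = 11.37 + (-0.087)
t_corrected = 11.283 s

11.283 s


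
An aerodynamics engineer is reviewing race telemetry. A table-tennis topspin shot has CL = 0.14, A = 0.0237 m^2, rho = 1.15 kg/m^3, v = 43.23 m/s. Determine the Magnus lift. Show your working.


FM = 0.5 * CL * rho * A * v^2
FM = 0.5 * 0.14 * 1.15 * 0.0237 * 43.23^2
v^2 = 1868.8329
FM = 0.5 * 0.14 * 1.15 * 0.0237 * 1868.8329 = 3.5655 N

3.5655 N


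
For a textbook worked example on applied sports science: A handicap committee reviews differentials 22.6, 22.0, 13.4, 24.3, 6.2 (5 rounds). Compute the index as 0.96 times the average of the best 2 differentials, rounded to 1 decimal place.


All differentials: 22.6, 22.0, 13.4, 24.3, 6.2
Sorted: 6.2, 13.4, 22.0, 22.6, 24.3
Best 2: 6.2, 13.4
Average of best = 19.6 / 2 = 9.8
Raw index = 9.8 * 0.96 = 9.408
Handicap index = round(9.408, 1) = 9.4

9.4


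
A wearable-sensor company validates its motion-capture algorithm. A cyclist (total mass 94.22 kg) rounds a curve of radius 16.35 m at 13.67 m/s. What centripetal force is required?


Fc = m * v^2 / r
v^2 = 13.67^2 = 186.8689
Fc = 94.22 * 186.8689 / 16.35
Fc = 17606.7878 / 16.35 = 1076.8678 N

1076.8678 N


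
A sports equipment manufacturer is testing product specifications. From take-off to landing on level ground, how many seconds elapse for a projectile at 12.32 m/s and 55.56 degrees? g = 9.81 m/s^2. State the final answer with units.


T = 2*v*sin(theta)/g
sin(theta) = sin(55.56 deg) = 0.8247
T = 2*12.32*0.8247 / 9.81
T = 20.3211 / 9.81 = 2.0715 s

2.0715 s


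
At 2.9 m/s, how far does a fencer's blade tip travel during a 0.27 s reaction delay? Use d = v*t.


d = v * t
d = 2.9 * 0.27
d = 0.783 m

0.783 m


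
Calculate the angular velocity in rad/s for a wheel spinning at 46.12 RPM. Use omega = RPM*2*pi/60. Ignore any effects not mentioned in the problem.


omega = RPM * 2 * pi / 60
omega = 46.12 * 2 * 3.14159 / 60
omega = 289.7805 / 60 = 4.8297 rad/s

4.8297 rad/s


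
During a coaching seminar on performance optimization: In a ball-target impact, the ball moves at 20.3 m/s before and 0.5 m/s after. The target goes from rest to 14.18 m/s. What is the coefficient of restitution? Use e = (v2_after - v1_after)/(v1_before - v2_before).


e = (v2_after - v1_after) / (v1_before - v2_before)
Numerator = 14.18 - 0.5 = 13.68
Denominator = 20.3 - 0 = 20.3
e = 13.68 / 20.3 = 0.6739

0.6739


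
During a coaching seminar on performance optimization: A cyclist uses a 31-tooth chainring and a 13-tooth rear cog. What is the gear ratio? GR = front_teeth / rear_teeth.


GR = front_teeth / rear_teeth
GR = 31 / 13
GR = 2.3846

2.3846


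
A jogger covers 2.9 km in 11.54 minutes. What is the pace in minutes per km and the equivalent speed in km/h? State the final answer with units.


Pace = time / distance = 11.54 min / 2.9 km = 3.9793 min/km
Speed = distance / time_in_hours = 2.9 / 0.1923 hr
Speed = 15.078 km/h

3.9793 min/km, 15.078 km/h


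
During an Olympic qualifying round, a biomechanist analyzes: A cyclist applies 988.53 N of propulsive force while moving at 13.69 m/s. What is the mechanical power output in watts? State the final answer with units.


P = F * v
P = 988.53 * 13.69
P = 13532.9757 W

13532.9757 W


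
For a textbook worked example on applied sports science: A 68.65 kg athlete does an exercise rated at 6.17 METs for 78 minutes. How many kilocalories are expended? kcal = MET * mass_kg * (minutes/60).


kcal = MET * mass * time_hr
Convert time: 78 min = 1.3 hr
kcal = 6.17 * 68.65 * 1.3
kcal = 550.6417 kcal

550.6417 kcal


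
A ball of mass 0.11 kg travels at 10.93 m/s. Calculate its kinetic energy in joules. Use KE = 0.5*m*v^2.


KE = 0.5 * m * v^2
KE = 0.5 * 0.11 * 10.93^2
KE = 0.5 * 0.11 * 119.4649 = 6.5706 J

6.5706 J


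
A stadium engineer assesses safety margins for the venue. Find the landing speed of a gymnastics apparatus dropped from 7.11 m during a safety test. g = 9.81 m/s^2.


v = sqrt(2 * g * h)
v = sqrt(2 * 9.81 * 7.11)
v = sqrt(139.4982) = 11.8109 m/s

11.8109 m/s


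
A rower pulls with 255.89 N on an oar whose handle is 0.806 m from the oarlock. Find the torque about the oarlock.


tau = F * d
tau = 255.89 * 0.806
tau = 206.2473 N*m

206.2473 N*m


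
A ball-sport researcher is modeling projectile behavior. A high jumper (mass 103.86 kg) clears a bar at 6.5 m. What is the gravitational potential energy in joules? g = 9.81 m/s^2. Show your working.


PE = m * g * h
PE = 103.86 * 9.81 * 6.5
PE = 1018.8666 * 6.5 = 6622.6329 J

6622.6329 J


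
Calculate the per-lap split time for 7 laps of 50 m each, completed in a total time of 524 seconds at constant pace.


Split time = total_time / n_laps = 524 / 7
Split time = 74.8571 s per lap

74.8571 s


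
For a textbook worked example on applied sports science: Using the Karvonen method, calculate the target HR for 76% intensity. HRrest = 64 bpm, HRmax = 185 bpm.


Target = HRrest + pct*(HRmax - HRrest)
Heart rate reserve = HRmax - HRrest = 185 - 64 = 121 bpm
Fraction = 76% = 0.76
Target = 64 + 0.76 * 121
Target = 64 + 91.96 = 155.96 bpm

155.96 bpm


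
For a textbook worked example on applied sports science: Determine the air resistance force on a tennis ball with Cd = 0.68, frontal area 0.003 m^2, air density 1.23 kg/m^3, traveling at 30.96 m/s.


Fd = 0.5 * Cd * rho * A * v^2
Fd = 0.5 * 0.68 * 1.23 * 0.003 * 30.96^2
v^2 = 958.5216
Fd = 0.5 * 0.68 * 1.23 * 0.003 * 958.5216 = 1.2026 N

1.2026 N


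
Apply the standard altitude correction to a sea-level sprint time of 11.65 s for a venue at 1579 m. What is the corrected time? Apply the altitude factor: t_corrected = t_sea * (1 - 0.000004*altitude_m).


Correction factor = 1 - 0.000004 * 1579 = 0.993684
t_corrected = t_sea * factor = 11.65 * 0.993684
t_corrected = 11.5764 s

11.5764 s


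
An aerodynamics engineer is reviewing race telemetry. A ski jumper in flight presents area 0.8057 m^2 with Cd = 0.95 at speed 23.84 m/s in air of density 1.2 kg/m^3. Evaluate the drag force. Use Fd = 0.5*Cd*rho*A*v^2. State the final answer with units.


Fd = 0.5 * Cd * rho * A * v^2
Fd = 0.5 * 0.95 * 1.2 * 0.8057 * 23.84^2
v^2 = 568.3456
Fd = 0.5 * 0.95 * 1.2 * 0.8057 * 568.3456 = 261.0121 N

261.0121 N


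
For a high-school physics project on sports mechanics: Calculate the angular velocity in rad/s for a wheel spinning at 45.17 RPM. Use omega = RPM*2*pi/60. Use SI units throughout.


omega = RPM * 2 * pi / 60
omega = 45.17 * 2 * 3.14159 / 60
omega = 283.8115 / 60 = 4.7302 rad/s

4.7302 rad/s


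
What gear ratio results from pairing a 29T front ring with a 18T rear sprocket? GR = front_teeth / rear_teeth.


GR = front_teeth / rear_teeth
GR = 29 / 18
GR = 1.6111

1.6111


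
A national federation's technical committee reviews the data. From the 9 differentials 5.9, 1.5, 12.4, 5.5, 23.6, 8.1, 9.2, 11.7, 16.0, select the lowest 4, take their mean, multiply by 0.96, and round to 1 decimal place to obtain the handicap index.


All differentials: 5.9, 1.5, 12.4, 5.5, 23.6, 8.1, 9.2, 11.7, 16.0
Sorted: 1.5, 5.5, 5.9, 8.1, 9.2, 11.7, 12.4, 16.0, 23.6
Best 4: 1.5, 5.5, 5.9, 8.1
Average of best = 21 / 4 = 5.25
Raw index = 5.25 * 0.96 = 5.04
Handicap index = round(5.04, 1) = 5.0

5.0


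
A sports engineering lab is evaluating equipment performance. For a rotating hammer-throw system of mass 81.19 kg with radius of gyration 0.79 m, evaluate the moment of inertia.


I = m * k^2
I = 81.19 * 0.79^2
I = 81.19 * 0.6241 = 50.6707 kg*m^2

50.6707 kg*m^2


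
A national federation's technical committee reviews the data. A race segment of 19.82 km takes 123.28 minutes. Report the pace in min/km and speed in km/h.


Pace = time / distance = 123.28 min / 19.82 km = 6.22 min/km
Speed = distance / time_in_hours = 19.82 / 2.0547 hr
Speed = 9.6463 km/h

6.22 min/km, 9.6463 km/h


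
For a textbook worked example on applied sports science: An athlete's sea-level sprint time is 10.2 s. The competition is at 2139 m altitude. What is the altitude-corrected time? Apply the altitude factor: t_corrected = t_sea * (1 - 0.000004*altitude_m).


Correction factor = 1 - 0.000004 * 2139 = 0.991444
t_corrected = t_sea * factor = 10.2 * 0.991444
t_corrected = 10.1127 s

10.1127 s


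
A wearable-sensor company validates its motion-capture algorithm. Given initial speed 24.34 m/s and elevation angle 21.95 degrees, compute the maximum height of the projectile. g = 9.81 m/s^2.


H = (v*sin(theta))^2 / (2*g)
vy = v*sin(theta) = 24.34 * sin(21.95 deg) = 9.0982 m/s
H = vy^2 / (2*g) = 82.7777 / (2*9.81)
H = 82.7777 / 19.62 = 4.219 m

4.219 m


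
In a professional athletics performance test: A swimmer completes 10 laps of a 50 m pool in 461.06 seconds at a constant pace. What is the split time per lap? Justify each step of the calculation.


Split time = total_time / n_laps = 461.06 / 10
Split time = 46.106 s per lap

46.106 s


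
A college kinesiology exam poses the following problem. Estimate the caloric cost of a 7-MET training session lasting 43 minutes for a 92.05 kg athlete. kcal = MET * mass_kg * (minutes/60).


kcal = MET * mass * time_hr
Convert time: 43 min = 0.7167 hr
kcal = 7 * 92.05 * 0.7167
kcal = 461.7842 kcal

461.7842 kcal


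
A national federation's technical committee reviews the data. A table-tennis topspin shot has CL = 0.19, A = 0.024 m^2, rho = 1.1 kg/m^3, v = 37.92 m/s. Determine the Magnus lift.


FM = 0.5 * CL * rho * A * v^2
FM = 0.5 * 0.19 * 1.1 * 0.024 * 37.92^2
v^2 = 1437.9264
FM = 0.5 * 0.19 * 1.1 * 0.024 * 1437.9264 = 3.6063 N

3.6063 N


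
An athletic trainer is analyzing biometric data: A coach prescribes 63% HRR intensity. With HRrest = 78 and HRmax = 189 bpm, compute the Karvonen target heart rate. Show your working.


Target = HRrest + pct*(HRmax - HRrest)
Heart rate reserve = HRmax - HRrest = 189 - 78 = 111 bpm
Fraction = 63% = 0.63
Target = 78 + 0.63 * 111
Target = 78 + 69.93 = 147.93 bpm

147.93 bpm


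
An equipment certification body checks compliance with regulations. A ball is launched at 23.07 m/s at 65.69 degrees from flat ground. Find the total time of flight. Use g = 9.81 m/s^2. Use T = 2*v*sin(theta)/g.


T = 2*v*sin(theta)/g
sin(theta) = sin(65.69 deg) = 0.9113
T = 2*23.07*0.9113 / 9.81
T = 42.0488 / 9.81 = 4.2863 s

4.2863 s


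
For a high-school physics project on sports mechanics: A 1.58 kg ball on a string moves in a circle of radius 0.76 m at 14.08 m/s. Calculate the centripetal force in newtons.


Fc = m * v^2 / r
v^2 = 14.08^2 = 198.2464
Fc = 1.58 * 198.2464 / 0.76
Fc = 313.2293 / 0.76 = 412.1438 N

412.1438 N


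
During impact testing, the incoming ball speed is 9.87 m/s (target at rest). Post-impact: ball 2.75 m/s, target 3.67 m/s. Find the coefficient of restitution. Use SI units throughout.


e = (v2_after - v1_after) / (v1_before - v2_before)
Numerator = 3.67 - 2.75 = 0.92
Denominator = 9.87 - 0 = 9.87
e = 0.92 / 9.87 = 0.0932

0.0932


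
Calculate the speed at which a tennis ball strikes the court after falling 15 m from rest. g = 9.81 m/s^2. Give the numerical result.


v = sqrt(2 * g * h)
v = sqrt(2 * 9.81 * 15)
v = sqrt(294.3) = 17.1552 m/s

17.1552 m/s


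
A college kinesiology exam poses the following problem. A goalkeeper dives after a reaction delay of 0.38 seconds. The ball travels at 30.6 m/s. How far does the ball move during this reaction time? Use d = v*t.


d = v * t
d = 30.6 * 0.38
d = 11.628 m

11.628 m


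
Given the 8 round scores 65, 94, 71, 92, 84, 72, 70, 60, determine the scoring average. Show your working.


Average = sum / n
Sum = 608
Average = 608 / 8 = 76

76


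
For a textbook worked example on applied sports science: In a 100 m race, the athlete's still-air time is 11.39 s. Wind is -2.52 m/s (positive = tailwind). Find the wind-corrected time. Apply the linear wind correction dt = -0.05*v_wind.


dt = -0.05 * v_wind = -0.05 * -2.52 = 0.126 s
t_corrected = t_still + dt = 11.39 + (0.126)
t_corrected = 11.516 s

11.516 s


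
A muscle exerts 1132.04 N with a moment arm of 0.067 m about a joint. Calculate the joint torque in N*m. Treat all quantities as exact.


tau = F * d
tau = 1132.04 * 0.067
tau = 75.8467 N*m

75.8467 N*m


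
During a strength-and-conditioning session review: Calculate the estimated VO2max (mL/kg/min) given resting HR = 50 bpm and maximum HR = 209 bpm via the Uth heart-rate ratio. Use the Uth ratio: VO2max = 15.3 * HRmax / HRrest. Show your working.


VO2max = 15.3 * HRmax / HRrest
VO2max = 15.3 * 209 / 50
VO2max = 3197.7 / 50 = 63.954 mL/kg/min

63.954 mL/kg/min


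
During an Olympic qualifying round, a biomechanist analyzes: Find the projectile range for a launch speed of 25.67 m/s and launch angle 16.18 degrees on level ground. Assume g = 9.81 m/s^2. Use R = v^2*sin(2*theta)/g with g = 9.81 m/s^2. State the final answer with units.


R = v^2 * sin(2*theta) / g
Convert angle to radians: theta = 16.18 deg = 0.2824 rad
sin(2*theta) = sin(0.5648) = 0.5352
R = 25.67^2 * 0.5352 / 9.81
R = 658.9489 * 0.5352 / 9.81 = 35.9525 m

35.9525 m


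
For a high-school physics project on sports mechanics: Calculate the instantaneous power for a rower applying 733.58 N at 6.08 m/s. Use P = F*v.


P = F * v
P = 733.58 * 6.08
P = 4460.1664 W

4460.1664 W


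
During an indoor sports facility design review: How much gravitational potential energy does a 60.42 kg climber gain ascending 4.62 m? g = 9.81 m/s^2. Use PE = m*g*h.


PE = m * g * h
PE = 60.42 * 9.81 * 4.62
PE = 592.7202 * 4.62 = 2738.3673 J

2738.3673 J


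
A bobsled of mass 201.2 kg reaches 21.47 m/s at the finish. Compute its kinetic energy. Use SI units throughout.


KE = 0.5 * m * v^2
KE = 0.5 * 201.2 * 21.47^2
KE = 0.5 * 201.2 * 460.9609 = 46372.6665 J

46372.6665 J


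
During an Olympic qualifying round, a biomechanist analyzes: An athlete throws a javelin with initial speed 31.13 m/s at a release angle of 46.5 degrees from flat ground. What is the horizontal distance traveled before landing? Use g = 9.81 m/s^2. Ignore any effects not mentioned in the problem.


R = v^2 * sin(2*theta) / g
Convert angle to radians: theta = 46.5 deg = 0.8116 rad
sin(2*theta) = sin(1.6232) = 0.9986
R = 31.13^2 * 0.9986 / 9.81
R = 969.0769 * 0.9986 / 9.81 = 98.6492 m

98.6492 m


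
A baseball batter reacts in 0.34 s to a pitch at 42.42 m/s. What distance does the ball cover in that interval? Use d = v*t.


d = v * t
d = 42.42 * 0.34
d = 14.4228 m

14.4228 m


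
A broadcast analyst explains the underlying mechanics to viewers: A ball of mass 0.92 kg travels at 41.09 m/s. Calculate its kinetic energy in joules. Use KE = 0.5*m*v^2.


KE = 0.5 * m * v^2
KE = 0.5 * 0.92 * 41.09^2
KE = 0.5 * 0.92 * 1688.3881 = 776.6585 J

776.6585 J


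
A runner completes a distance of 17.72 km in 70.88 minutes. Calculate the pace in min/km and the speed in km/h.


Pace = time / distance = 70.88 min / 17.72 km = 4 min/km
Speed = distance / time_in_hours = 17.72 / 1.1813 hr
Speed = 15 km/h

4 min/km, 15 km/h


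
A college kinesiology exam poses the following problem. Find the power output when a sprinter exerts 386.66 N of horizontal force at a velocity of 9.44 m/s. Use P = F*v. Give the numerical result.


P = F * v
P = 386.66 * 9.44
P = 3650.0704 W

3650.0704 W


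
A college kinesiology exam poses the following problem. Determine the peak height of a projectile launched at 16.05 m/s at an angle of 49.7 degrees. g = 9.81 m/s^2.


H = (v*sin(theta))^2 / (2*g)
vy = v*sin(theta) = 16.05 * sin(49.7 deg) = 12.2408 m/s
H = vy^2 / (2*g) = 149.8378 / (2*9.81)
H = 149.8378 / 19.62 = 7.637 m

7.637 m


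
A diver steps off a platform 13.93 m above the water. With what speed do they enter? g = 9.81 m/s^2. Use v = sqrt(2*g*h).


v = sqrt(2 * g * h)
v = sqrt(2 * 9.81 * 13.93)
v = sqrt(273.3066) = 16.532 m/s

16.532 m/s


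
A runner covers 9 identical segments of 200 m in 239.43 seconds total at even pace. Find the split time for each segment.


Split time = total_time / n_laps = 239.43 / 9
Split time = 26.6033 s per lap

26.6033 s


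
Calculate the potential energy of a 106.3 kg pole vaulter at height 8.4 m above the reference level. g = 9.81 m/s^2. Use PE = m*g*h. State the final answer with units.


PE = m * g * h
PE = 106.3 * 9.81 * 8.4
PE = 1042.803 * 8.4 = 8759.5452 J

8759.5452 J


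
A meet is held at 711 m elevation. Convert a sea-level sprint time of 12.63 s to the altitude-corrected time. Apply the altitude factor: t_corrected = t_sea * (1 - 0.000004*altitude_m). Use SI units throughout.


Correction factor = 1 - 0.000004 * 711 = 0.997156
t_corrected = t_sea * factor = 12.63 * 0.997156
t_corrected = 12.5941 s

12.5941 s


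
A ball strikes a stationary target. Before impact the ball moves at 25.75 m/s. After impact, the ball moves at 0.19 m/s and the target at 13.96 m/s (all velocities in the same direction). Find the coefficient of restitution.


e = (v2_after - v1_after) / (v1_before - v2_before)
Numerator = 13.96 - 0.19 = 13.77
Denominator = 25.75 - 0 = 25.75
e = 13.77 / 25.75 = 0.5348

0.5348


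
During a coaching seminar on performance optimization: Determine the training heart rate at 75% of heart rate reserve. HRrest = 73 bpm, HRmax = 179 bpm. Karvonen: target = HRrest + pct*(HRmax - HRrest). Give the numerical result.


Target = HRrest + pct*(HRmax - HRrest)
Heart rate reserve = HRmax - HRrest = 179 - 73 = 106 bpm
Fraction = 75% = 0.75
Target = 73 + 0.75 * 106
Target = 73 + 79.5 = 152.5 bpm

152.5 bpm


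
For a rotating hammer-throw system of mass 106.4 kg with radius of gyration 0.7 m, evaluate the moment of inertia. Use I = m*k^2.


I = m * k^2
I = 106.4 * 0.7^2
I = 106.4 * 0.49 = 52.136 kg*m^2

52.136 kg*m^2


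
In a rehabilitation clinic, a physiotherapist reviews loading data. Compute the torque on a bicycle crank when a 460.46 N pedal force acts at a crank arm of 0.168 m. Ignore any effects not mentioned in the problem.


tau = F * d
tau = 460.46 * 0.168
tau = 77.3573 N*m

77.3573 N*m


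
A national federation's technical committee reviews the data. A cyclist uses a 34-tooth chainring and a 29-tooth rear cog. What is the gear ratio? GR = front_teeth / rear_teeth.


GR = front_teeth / rear_teeth
GR = 34 / 29
GR = 1.1724

1.1724


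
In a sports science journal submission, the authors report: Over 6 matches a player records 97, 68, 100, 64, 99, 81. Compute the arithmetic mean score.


Average = sum / n
Sum = 509
Average = 509 / 6 = 84.8333

84.8333


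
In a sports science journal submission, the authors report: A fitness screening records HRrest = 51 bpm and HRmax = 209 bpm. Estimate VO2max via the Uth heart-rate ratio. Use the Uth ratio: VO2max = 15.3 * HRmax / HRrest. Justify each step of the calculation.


VO2max = 15.3 * HRmax / HRrest
VO2max = 15.3 * 209 / 51
VO2max = 3197.7 / 51 = 62.7 mL/kg/min

62.7 mL/kg/min
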